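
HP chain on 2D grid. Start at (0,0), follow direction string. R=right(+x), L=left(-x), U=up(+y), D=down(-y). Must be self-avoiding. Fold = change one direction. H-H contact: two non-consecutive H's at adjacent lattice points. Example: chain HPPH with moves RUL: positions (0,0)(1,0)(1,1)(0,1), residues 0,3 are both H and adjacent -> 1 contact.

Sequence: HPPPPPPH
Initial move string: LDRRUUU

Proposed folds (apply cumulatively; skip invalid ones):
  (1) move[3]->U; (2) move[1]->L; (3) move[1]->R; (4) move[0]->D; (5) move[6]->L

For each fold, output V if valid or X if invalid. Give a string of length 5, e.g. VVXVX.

Answer: XXXVV

Derivation:
Initial: LDRRUUU -> [(0, 0), (-1, 0), (-1, -1), (0, -1), (1, -1), (1, 0), (1, 1), (1, 2)]
Fold 1: move[3]->U => LDRUUUU INVALID (collision), skipped
Fold 2: move[1]->L => LLRRUUU INVALID (collision), skipped
Fold 3: move[1]->R => LRRRUUU INVALID (collision), skipped
Fold 4: move[0]->D => DDRRUUU VALID
Fold 5: move[6]->L => DDRRUUL VALID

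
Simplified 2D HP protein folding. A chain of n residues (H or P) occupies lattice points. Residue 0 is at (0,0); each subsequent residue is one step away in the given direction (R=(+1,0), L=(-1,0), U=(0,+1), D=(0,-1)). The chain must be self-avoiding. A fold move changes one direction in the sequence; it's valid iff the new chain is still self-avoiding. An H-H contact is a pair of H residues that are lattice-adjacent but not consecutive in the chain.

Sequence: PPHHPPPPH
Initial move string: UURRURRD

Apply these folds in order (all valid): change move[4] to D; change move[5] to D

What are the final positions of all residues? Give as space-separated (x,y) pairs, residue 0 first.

Answer: (0,0) (0,1) (0,2) (1,2) (2,2) (2,1) (2,0) (3,0) (3,-1)

Derivation:
Initial moves: UURRURRD
Fold: move[4]->D => UURRDRRD (positions: [(0, 0), (0, 1), (0, 2), (1, 2), (2, 2), (2, 1), (3, 1), (4, 1), (4, 0)])
Fold: move[5]->D => UURRDDRD (positions: [(0, 0), (0, 1), (0, 2), (1, 2), (2, 2), (2, 1), (2, 0), (3, 0), (3, -1)])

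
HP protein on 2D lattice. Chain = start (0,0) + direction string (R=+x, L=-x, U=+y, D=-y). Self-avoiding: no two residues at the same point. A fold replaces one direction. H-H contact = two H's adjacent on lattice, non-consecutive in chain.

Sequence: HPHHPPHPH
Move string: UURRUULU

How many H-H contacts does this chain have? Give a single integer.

Answer: 0

Derivation:
Positions: [(0, 0), (0, 1), (0, 2), (1, 2), (2, 2), (2, 3), (2, 4), (1, 4), (1, 5)]
No H-H contacts found.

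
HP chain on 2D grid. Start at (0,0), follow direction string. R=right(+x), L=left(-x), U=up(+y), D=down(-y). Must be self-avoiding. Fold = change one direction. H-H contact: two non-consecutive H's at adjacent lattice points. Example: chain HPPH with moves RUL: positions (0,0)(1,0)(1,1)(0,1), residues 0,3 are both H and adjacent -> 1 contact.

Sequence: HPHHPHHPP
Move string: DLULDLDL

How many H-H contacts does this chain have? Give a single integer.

Positions: [(0, 0), (0, -1), (-1, -1), (-1, 0), (-2, 0), (-2, -1), (-3, -1), (-3, -2), (-4, -2)]
H-H contact: residue 0 @(0,0) - residue 3 @(-1, 0)
H-H contact: residue 2 @(-1,-1) - residue 5 @(-2, -1)

Answer: 2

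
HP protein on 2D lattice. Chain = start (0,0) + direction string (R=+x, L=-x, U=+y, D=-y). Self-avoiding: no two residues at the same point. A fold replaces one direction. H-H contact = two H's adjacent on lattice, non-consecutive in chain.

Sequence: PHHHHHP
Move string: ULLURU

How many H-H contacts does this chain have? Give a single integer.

Positions: [(0, 0), (0, 1), (-1, 1), (-2, 1), (-2, 2), (-1, 2), (-1, 3)]
H-H contact: residue 2 @(-1,1) - residue 5 @(-1, 2)

Answer: 1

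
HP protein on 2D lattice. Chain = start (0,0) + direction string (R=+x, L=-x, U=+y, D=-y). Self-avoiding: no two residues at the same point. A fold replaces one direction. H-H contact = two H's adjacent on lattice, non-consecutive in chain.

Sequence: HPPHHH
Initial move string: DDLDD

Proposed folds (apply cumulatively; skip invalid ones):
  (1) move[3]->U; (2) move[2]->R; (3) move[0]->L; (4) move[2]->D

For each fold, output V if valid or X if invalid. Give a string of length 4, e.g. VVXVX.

Answer: XVVV

Derivation:
Initial: DDLDD -> [(0, 0), (0, -1), (0, -2), (-1, -2), (-1, -3), (-1, -4)]
Fold 1: move[3]->U => DDLUD INVALID (collision), skipped
Fold 2: move[2]->R => DDRDD VALID
Fold 3: move[0]->L => LDRDD VALID
Fold 4: move[2]->D => LDDDD VALID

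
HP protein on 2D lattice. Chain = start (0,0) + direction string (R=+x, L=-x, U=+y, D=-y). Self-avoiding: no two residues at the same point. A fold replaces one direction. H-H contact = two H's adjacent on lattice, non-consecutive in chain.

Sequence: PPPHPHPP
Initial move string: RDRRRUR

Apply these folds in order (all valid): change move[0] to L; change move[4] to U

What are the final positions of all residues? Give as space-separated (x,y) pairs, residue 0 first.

Answer: (0,0) (-1,0) (-1,-1) (0,-1) (1,-1) (1,0) (1,1) (2,1)

Derivation:
Initial moves: RDRRRUR
Fold: move[0]->L => LDRRRUR (positions: [(0, 0), (-1, 0), (-1, -1), (0, -1), (1, -1), (2, -1), (2, 0), (3, 0)])
Fold: move[4]->U => LDRRUUR (positions: [(0, 0), (-1, 0), (-1, -1), (0, -1), (1, -1), (1, 0), (1, 1), (2, 1)])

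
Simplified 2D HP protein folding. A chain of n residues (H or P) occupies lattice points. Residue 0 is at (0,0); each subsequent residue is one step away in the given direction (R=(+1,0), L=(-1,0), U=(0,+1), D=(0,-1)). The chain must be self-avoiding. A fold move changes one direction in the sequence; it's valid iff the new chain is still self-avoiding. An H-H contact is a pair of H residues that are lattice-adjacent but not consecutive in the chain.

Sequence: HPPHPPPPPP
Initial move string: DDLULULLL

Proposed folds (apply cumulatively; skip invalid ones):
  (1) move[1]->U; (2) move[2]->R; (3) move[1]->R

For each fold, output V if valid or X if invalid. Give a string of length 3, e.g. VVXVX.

Initial: DDLULULLL -> [(0, 0), (0, -1), (0, -2), (-1, -2), (-1, -1), (-2, -1), (-2, 0), (-3, 0), (-4, 0), (-5, 0)]
Fold 1: move[1]->U => DULULULLL INVALID (collision), skipped
Fold 2: move[2]->R => DDRULULLL INVALID (collision), skipped
Fold 3: move[1]->R => DRLULULLL INVALID (collision), skipped

Answer: XXX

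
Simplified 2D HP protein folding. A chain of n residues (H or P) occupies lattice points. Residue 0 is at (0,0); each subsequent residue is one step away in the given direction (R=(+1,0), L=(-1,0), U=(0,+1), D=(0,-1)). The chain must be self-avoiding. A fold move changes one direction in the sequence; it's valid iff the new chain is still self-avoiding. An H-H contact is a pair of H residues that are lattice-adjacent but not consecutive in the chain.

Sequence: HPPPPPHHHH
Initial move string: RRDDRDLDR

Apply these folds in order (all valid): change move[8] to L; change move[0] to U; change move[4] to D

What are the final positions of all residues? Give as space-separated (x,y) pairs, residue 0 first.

Initial moves: RRDDRDLDR
Fold: move[8]->L => RRDDRDLDL (positions: [(0, 0), (1, 0), (2, 0), (2, -1), (2, -2), (3, -2), (3, -3), (2, -3), (2, -4), (1, -4)])
Fold: move[0]->U => URDDRDLDL (positions: [(0, 0), (0, 1), (1, 1), (1, 0), (1, -1), (2, -1), (2, -2), (1, -2), (1, -3), (0, -3)])
Fold: move[4]->D => URDDDDLDL (positions: [(0, 0), (0, 1), (1, 1), (1, 0), (1, -1), (1, -2), (1, -3), (0, -3), (0, -4), (-1, -4)])

Answer: (0,0) (0,1) (1,1) (1,0) (1,-1) (1,-2) (1,-3) (0,-3) (0,-4) (-1,-4)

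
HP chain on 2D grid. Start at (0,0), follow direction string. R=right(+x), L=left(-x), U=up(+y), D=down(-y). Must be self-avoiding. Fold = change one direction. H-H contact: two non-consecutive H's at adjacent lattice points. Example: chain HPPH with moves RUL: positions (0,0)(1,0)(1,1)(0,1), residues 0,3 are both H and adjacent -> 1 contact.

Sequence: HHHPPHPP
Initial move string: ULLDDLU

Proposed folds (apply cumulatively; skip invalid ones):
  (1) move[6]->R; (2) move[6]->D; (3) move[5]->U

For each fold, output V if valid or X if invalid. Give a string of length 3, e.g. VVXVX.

Answer: XVX

Derivation:
Initial: ULLDDLU -> [(0, 0), (0, 1), (-1, 1), (-2, 1), (-2, 0), (-2, -1), (-3, -1), (-3, 0)]
Fold 1: move[6]->R => ULLDDLR INVALID (collision), skipped
Fold 2: move[6]->D => ULLDDLD VALID
Fold 3: move[5]->U => ULLDDUD INVALID (collision), skipped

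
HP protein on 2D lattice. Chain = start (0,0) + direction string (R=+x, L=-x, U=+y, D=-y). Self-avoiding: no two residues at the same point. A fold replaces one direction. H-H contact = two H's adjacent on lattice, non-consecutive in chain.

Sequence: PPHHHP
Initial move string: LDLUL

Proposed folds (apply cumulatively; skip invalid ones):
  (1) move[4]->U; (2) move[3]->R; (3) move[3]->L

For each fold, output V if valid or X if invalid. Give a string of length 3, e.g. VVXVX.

Initial: LDLUL -> [(0, 0), (-1, 0), (-1, -1), (-2, -1), (-2, 0), (-3, 0)]
Fold 1: move[4]->U => LDLUU VALID
Fold 2: move[3]->R => LDLRU INVALID (collision), skipped
Fold 3: move[3]->L => LDLLU VALID

Answer: VXV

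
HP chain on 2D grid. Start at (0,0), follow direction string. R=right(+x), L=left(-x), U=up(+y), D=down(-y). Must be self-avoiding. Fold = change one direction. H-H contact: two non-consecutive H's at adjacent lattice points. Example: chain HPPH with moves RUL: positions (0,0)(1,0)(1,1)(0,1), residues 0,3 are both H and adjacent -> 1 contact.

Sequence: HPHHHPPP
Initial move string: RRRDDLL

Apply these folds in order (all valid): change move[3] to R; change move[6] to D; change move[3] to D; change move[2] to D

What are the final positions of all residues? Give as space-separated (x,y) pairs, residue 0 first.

Answer: (0,0) (1,0) (2,0) (2,-1) (2,-2) (2,-3) (1,-3) (1,-4)

Derivation:
Initial moves: RRRDDLL
Fold: move[3]->R => RRRRDLL (positions: [(0, 0), (1, 0), (2, 0), (3, 0), (4, 0), (4, -1), (3, -1), (2, -1)])
Fold: move[6]->D => RRRRDLD (positions: [(0, 0), (1, 0), (2, 0), (3, 0), (4, 0), (4, -1), (3, -1), (3, -2)])
Fold: move[3]->D => RRRDDLD (positions: [(0, 0), (1, 0), (2, 0), (3, 0), (3, -1), (3, -2), (2, -2), (2, -3)])
Fold: move[2]->D => RRDDDLD (positions: [(0, 0), (1, 0), (2, 0), (2, -1), (2, -2), (2, -3), (1, -3), (1, -4)])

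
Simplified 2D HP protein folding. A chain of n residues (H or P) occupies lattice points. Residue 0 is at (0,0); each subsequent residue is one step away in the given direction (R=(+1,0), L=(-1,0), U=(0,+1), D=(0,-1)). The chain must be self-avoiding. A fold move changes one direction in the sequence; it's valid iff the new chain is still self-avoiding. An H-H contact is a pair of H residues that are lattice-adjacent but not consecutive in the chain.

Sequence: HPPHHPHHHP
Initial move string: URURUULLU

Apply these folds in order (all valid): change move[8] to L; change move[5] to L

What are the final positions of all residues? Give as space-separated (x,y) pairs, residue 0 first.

Initial moves: URURUULLU
Fold: move[8]->L => URURUULLL (positions: [(0, 0), (0, 1), (1, 1), (1, 2), (2, 2), (2, 3), (2, 4), (1, 4), (0, 4), (-1, 4)])
Fold: move[5]->L => URURULLLL (positions: [(0, 0), (0, 1), (1, 1), (1, 2), (2, 2), (2, 3), (1, 3), (0, 3), (-1, 3), (-2, 3)])

Answer: (0,0) (0,1) (1,1) (1,2) (2,2) (2,3) (1,3) (0,3) (-1,3) (-2,3)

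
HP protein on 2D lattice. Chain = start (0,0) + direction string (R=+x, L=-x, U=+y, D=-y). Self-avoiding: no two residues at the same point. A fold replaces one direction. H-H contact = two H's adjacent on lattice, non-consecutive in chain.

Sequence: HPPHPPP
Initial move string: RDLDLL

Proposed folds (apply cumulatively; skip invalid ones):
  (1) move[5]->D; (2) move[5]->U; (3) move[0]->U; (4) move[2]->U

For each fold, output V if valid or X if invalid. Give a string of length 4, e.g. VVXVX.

Answer: VVXX

Derivation:
Initial: RDLDLL -> [(0, 0), (1, 0), (1, -1), (0, -1), (0, -2), (-1, -2), (-2, -2)]
Fold 1: move[5]->D => RDLDLD VALID
Fold 2: move[5]->U => RDLDLU VALID
Fold 3: move[0]->U => UDLDLU INVALID (collision), skipped
Fold 4: move[2]->U => RDUDLU INVALID (collision), skipped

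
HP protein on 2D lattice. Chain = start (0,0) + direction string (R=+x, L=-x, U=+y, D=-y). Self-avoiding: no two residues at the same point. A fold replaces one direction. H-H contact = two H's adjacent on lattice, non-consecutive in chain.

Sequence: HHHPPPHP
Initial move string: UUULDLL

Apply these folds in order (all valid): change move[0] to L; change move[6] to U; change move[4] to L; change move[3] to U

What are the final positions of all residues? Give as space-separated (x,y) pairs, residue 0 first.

Initial moves: UUULDLL
Fold: move[0]->L => LUULDLL (positions: [(0, 0), (-1, 0), (-1, 1), (-1, 2), (-2, 2), (-2, 1), (-3, 1), (-4, 1)])
Fold: move[6]->U => LUULDLU (positions: [(0, 0), (-1, 0), (-1, 1), (-1, 2), (-2, 2), (-2, 1), (-3, 1), (-3, 2)])
Fold: move[4]->L => LUULLLU (positions: [(0, 0), (-1, 0), (-1, 1), (-1, 2), (-2, 2), (-3, 2), (-4, 2), (-4, 3)])
Fold: move[3]->U => LUUULLU (positions: [(0, 0), (-1, 0), (-1, 1), (-1, 2), (-1, 3), (-2, 3), (-3, 3), (-3, 4)])

Answer: (0,0) (-1,0) (-1,1) (-1,2) (-1,3) (-2,3) (-3,3) (-3,4)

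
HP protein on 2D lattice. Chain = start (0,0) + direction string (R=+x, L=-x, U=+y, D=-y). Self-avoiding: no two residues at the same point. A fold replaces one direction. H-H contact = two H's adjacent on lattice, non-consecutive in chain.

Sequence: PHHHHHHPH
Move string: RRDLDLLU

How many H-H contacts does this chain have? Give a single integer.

Answer: 1

Derivation:
Positions: [(0, 0), (1, 0), (2, 0), (2, -1), (1, -1), (1, -2), (0, -2), (-1, -2), (-1, -1)]
H-H contact: residue 1 @(1,0) - residue 4 @(1, -1)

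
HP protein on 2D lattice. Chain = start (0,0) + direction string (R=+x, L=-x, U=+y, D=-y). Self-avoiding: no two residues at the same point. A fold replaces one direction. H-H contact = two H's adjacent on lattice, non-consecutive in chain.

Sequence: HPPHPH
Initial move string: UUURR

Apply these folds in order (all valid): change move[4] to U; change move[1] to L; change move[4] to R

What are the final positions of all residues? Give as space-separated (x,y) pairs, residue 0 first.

Initial moves: UUURR
Fold: move[4]->U => UUURU (positions: [(0, 0), (0, 1), (0, 2), (0, 3), (1, 3), (1, 4)])
Fold: move[1]->L => ULURU (positions: [(0, 0), (0, 1), (-1, 1), (-1, 2), (0, 2), (0, 3)])
Fold: move[4]->R => ULURR (positions: [(0, 0), (0, 1), (-1, 1), (-1, 2), (0, 2), (1, 2)])

Answer: (0,0) (0,1) (-1,1) (-1,2) (0,2) (1,2)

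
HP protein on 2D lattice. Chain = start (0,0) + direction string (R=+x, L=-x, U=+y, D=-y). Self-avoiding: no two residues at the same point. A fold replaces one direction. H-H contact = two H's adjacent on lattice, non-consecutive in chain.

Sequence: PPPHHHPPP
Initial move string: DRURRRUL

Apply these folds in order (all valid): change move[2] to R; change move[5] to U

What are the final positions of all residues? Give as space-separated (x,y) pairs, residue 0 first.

Initial moves: DRURRRUL
Fold: move[2]->R => DRRRRRUL (positions: [(0, 0), (0, -1), (1, -1), (2, -1), (3, -1), (4, -1), (5, -1), (5, 0), (4, 0)])
Fold: move[5]->U => DRRRRUUL (positions: [(0, 0), (0, -1), (1, -1), (2, -1), (3, -1), (4, -1), (4, 0), (4, 1), (3, 1)])

Answer: (0,0) (0,-1) (1,-1) (2,-1) (3,-1) (4,-1) (4,0) (4,1) (3,1)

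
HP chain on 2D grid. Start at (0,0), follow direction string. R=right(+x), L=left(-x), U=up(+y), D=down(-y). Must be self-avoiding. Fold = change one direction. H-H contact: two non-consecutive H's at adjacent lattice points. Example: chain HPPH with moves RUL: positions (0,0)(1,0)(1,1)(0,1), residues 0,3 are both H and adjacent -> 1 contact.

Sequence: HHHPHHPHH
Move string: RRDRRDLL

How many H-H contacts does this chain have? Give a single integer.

Answer: 1

Derivation:
Positions: [(0, 0), (1, 0), (2, 0), (2, -1), (3, -1), (4, -1), (4, -2), (3, -2), (2, -2)]
H-H contact: residue 4 @(3,-1) - residue 7 @(3, -2)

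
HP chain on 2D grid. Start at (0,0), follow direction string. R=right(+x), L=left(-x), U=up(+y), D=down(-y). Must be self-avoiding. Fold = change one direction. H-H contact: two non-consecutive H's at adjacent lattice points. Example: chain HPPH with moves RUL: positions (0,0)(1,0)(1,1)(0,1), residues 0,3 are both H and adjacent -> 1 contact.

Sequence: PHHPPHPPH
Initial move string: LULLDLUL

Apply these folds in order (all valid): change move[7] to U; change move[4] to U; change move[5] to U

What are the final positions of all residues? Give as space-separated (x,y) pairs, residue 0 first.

Initial moves: LULLDLUL
Fold: move[7]->U => LULLDLUU (positions: [(0, 0), (-1, 0), (-1, 1), (-2, 1), (-3, 1), (-3, 0), (-4, 0), (-4, 1), (-4, 2)])
Fold: move[4]->U => LULLULUU (positions: [(0, 0), (-1, 0), (-1, 1), (-2, 1), (-3, 1), (-3, 2), (-4, 2), (-4, 3), (-4, 4)])
Fold: move[5]->U => LULLUUUU (positions: [(0, 0), (-1, 0), (-1, 1), (-2, 1), (-3, 1), (-3, 2), (-3, 3), (-3, 4), (-3, 5)])

Answer: (0,0) (-1,0) (-1,1) (-2,1) (-3,1) (-3,2) (-3,3) (-3,4) (-3,5)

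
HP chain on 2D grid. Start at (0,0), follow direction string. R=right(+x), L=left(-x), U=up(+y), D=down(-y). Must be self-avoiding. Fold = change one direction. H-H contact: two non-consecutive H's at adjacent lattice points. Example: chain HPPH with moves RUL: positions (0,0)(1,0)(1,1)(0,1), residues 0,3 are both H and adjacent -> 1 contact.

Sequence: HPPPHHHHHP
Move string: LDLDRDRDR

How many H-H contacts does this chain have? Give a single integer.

Answer: 0

Derivation:
Positions: [(0, 0), (-1, 0), (-1, -1), (-2, -1), (-2, -2), (-1, -2), (-1, -3), (0, -3), (0, -4), (1, -4)]
No H-H contacts found.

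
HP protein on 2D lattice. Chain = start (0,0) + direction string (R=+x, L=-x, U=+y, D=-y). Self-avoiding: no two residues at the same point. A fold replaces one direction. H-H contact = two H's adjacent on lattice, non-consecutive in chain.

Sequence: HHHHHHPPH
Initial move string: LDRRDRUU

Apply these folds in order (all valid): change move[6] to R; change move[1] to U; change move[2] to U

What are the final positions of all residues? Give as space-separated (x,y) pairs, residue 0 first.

Initial moves: LDRRDRUU
Fold: move[6]->R => LDRRDRRU (positions: [(0, 0), (-1, 0), (-1, -1), (0, -1), (1, -1), (1, -2), (2, -2), (3, -2), (3, -1)])
Fold: move[1]->U => LURRDRRU (positions: [(0, 0), (-1, 0), (-1, 1), (0, 1), (1, 1), (1, 0), (2, 0), (3, 0), (3, 1)])
Fold: move[2]->U => LUURDRRU (positions: [(0, 0), (-1, 0), (-1, 1), (-1, 2), (0, 2), (0, 1), (1, 1), (2, 1), (2, 2)])

Answer: (0,0) (-1,0) (-1,1) (-1,2) (0,2) (0,1) (1,1) (2,1) (2,2)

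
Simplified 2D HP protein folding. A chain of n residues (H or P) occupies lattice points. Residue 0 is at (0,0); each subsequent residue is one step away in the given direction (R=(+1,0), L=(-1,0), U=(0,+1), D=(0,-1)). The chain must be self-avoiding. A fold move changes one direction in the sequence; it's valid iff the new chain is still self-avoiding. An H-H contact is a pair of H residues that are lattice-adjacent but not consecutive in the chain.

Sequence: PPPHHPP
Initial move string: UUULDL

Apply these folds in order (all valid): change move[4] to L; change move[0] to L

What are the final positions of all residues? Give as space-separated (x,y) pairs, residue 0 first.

Initial moves: UUULDL
Fold: move[4]->L => UUULLL (positions: [(0, 0), (0, 1), (0, 2), (0, 3), (-1, 3), (-2, 3), (-3, 3)])
Fold: move[0]->L => LUULLL (positions: [(0, 0), (-1, 0), (-1, 1), (-1, 2), (-2, 2), (-3, 2), (-4, 2)])

Answer: (0,0) (-1,0) (-1,1) (-1,2) (-2,2) (-3,2) (-4,2)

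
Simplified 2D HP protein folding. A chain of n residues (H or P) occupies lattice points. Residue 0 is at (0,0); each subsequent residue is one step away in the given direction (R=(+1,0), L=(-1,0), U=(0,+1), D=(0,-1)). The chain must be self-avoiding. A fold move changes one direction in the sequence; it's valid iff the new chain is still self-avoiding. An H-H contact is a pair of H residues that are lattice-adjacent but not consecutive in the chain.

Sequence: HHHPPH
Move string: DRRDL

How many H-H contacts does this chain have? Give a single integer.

Positions: [(0, 0), (0, -1), (1, -1), (2, -1), (2, -2), (1, -2)]
H-H contact: residue 2 @(1,-1) - residue 5 @(1, -2)

Answer: 1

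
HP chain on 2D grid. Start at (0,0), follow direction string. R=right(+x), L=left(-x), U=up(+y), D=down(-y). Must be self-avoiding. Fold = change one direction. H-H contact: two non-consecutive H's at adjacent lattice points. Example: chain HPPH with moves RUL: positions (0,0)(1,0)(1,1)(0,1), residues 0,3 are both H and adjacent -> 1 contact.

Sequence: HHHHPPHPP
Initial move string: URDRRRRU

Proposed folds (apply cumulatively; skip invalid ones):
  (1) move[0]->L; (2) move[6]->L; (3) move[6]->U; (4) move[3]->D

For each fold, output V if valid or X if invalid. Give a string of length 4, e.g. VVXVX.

Initial: URDRRRRU -> [(0, 0), (0, 1), (1, 1), (1, 0), (2, 0), (3, 0), (4, 0), (5, 0), (5, 1)]
Fold 1: move[0]->L => LRDRRRRU INVALID (collision), skipped
Fold 2: move[6]->L => URDRRRLU INVALID (collision), skipped
Fold 3: move[6]->U => URDRRRUU VALID
Fold 4: move[3]->D => URDDRRUU VALID

Answer: XXVV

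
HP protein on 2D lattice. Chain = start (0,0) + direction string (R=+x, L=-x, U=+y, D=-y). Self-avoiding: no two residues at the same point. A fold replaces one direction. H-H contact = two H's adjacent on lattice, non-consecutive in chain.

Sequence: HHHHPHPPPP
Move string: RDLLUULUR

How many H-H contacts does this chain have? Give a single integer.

Answer: 2

Derivation:
Positions: [(0, 0), (1, 0), (1, -1), (0, -1), (-1, -1), (-1, 0), (-1, 1), (-2, 1), (-2, 2), (-1, 2)]
H-H contact: residue 0 @(0,0) - residue 5 @(-1, 0)
H-H contact: residue 0 @(0,0) - residue 3 @(0, -1)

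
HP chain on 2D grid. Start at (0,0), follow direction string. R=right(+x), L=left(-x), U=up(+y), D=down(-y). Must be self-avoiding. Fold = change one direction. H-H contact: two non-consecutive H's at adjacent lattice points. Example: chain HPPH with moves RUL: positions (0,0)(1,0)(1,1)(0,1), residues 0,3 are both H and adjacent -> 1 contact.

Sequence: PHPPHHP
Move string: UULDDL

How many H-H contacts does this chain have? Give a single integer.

Answer: 1

Derivation:
Positions: [(0, 0), (0, 1), (0, 2), (-1, 2), (-1, 1), (-1, 0), (-2, 0)]
H-H contact: residue 1 @(0,1) - residue 4 @(-1, 1)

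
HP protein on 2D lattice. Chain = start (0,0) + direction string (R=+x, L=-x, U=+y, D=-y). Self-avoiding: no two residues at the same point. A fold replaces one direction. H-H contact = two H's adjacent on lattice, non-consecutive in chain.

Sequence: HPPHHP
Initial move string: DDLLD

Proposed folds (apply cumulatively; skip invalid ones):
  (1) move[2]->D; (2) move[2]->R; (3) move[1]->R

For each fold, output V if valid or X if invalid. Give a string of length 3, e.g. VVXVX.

Initial: DDLLD -> [(0, 0), (0, -1), (0, -2), (-1, -2), (-2, -2), (-2, -3)]
Fold 1: move[2]->D => DDDLD VALID
Fold 2: move[2]->R => DDRLD INVALID (collision), skipped
Fold 3: move[1]->R => DRDLD VALID

Answer: VXV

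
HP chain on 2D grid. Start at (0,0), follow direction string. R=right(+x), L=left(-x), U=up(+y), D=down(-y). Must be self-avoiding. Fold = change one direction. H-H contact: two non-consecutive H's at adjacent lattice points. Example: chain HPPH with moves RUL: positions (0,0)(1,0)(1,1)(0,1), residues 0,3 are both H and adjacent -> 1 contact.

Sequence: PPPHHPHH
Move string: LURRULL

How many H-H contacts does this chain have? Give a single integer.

Positions: [(0, 0), (-1, 0), (-1, 1), (0, 1), (1, 1), (1, 2), (0, 2), (-1, 2)]
H-H contact: residue 3 @(0,1) - residue 6 @(0, 2)

Answer: 1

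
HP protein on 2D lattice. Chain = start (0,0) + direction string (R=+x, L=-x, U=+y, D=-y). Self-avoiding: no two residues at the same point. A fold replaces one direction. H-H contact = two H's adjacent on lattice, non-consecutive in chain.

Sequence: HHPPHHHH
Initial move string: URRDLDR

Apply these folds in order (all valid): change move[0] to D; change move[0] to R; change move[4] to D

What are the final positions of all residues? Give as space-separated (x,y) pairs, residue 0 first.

Initial moves: URRDLDR
Fold: move[0]->D => DRRDLDR (positions: [(0, 0), (0, -1), (1, -1), (2, -1), (2, -2), (1, -2), (1, -3), (2, -3)])
Fold: move[0]->R => RRRDLDR (positions: [(0, 0), (1, 0), (2, 0), (3, 0), (3, -1), (2, -1), (2, -2), (3, -2)])
Fold: move[4]->D => RRRDDDR (positions: [(0, 0), (1, 0), (2, 0), (3, 0), (3, -1), (3, -2), (3, -3), (4, -3)])

Answer: (0,0) (1,0) (2,0) (3,0) (3,-1) (3,-2) (3,-3) (4,-3)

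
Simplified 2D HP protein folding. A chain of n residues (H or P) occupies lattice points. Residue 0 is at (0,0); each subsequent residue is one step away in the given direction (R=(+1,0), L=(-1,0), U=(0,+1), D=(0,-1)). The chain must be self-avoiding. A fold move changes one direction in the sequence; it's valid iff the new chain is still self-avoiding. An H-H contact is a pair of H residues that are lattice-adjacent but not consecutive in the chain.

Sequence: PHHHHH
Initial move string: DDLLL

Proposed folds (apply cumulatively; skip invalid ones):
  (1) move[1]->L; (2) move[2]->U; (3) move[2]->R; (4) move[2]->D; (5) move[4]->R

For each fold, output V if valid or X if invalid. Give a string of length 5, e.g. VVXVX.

Initial: DDLLL -> [(0, 0), (0, -1), (0, -2), (-1, -2), (-2, -2), (-3, -2)]
Fold 1: move[1]->L => DLLLL VALID
Fold 2: move[2]->U => DLULL VALID
Fold 3: move[2]->R => DLRLL INVALID (collision), skipped
Fold 4: move[2]->D => DLDLL VALID
Fold 5: move[4]->R => DLDLR INVALID (collision), skipped

Answer: VVXVX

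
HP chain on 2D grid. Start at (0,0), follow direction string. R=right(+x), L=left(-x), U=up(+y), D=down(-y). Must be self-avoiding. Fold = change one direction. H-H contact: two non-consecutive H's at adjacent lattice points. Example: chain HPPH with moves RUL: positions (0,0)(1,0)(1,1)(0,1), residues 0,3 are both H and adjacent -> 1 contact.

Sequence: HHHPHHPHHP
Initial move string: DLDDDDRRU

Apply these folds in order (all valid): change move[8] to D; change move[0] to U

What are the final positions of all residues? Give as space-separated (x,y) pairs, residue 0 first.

Answer: (0,0) (0,1) (-1,1) (-1,0) (-1,-1) (-1,-2) (-1,-3) (0,-3) (1,-3) (1,-4)

Derivation:
Initial moves: DLDDDDRRU
Fold: move[8]->D => DLDDDDRRD (positions: [(0, 0), (0, -1), (-1, -1), (-1, -2), (-1, -3), (-1, -4), (-1, -5), (0, -5), (1, -5), (1, -6)])
Fold: move[0]->U => ULDDDDRRD (positions: [(0, 0), (0, 1), (-1, 1), (-1, 0), (-1, -1), (-1, -2), (-1, -3), (0, -3), (1, -3), (1, -4)])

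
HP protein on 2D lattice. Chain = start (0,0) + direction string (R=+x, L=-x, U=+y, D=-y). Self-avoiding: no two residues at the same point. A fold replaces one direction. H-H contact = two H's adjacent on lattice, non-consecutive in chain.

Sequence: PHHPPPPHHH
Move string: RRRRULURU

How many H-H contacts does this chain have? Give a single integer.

Positions: [(0, 0), (1, 0), (2, 0), (3, 0), (4, 0), (4, 1), (3, 1), (3, 2), (4, 2), (4, 3)]
No H-H contacts found.

Answer: 0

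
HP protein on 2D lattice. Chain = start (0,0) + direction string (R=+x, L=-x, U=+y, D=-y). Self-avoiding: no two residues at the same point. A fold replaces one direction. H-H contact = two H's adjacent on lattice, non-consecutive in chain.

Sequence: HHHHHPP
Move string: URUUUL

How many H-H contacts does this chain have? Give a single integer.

Positions: [(0, 0), (0, 1), (1, 1), (1, 2), (1, 3), (1, 4), (0, 4)]
No H-H contacts found.

Answer: 0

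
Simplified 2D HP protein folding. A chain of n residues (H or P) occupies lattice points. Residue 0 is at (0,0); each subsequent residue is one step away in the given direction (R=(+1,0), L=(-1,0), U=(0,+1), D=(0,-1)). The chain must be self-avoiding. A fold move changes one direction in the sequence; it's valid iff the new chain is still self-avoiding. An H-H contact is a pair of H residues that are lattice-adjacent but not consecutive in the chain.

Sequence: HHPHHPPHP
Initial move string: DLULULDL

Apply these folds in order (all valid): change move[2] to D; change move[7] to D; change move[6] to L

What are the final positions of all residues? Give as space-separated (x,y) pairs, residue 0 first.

Answer: (0,0) (0,-1) (-1,-1) (-1,-2) (-2,-2) (-2,-1) (-3,-1) (-4,-1) (-4,-2)

Derivation:
Initial moves: DLULULDL
Fold: move[2]->D => DLDLULDL (positions: [(0, 0), (0, -1), (-1, -1), (-1, -2), (-2, -2), (-2, -1), (-3, -1), (-3, -2), (-4, -2)])
Fold: move[7]->D => DLDLULDD (positions: [(0, 0), (0, -1), (-1, -1), (-1, -2), (-2, -2), (-2, -1), (-3, -1), (-3, -2), (-3, -3)])
Fold: move[6]->L => DLDLULLD (positions: [(0, 0), (0, -1), (-1, -1), (-1, -2), (-2, -2), (-2, -1), (-3, -1), (-4, -1), (-4, -2)])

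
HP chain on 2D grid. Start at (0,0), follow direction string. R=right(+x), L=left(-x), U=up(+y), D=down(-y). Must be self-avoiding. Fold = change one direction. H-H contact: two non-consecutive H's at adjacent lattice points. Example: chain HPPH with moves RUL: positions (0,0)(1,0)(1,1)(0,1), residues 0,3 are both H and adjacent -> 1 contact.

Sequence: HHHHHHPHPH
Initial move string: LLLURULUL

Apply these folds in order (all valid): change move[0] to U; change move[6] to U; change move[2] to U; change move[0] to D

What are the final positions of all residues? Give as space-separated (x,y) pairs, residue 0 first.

Initial moves: LLLURULUL
Fold: move[0]->U => ULLURULUL (positions: [(0, 0), (0, 1), (-1, 1), (-2, 1), (-2, 2), (-1, 2), (-1, 3), (-2, 3), (-2, 4), (-3, 4)])
Fold: move[6]->U => ULLURUUUL (positions: [(0, 0), (0, 1), (-1, 1), (-2, 1), (-2, 2), (-1, 2), (-1, 3), (-1, 4), (-1, 5), (-2, 5)])
Fold: move[2]->U => ULUURUUUL (positions: [(0, 0), (0, 1), (-1, 1), (-1, 2), (-1, 3), (0, 3), (0, 4), (0, 5), (0, 6), (-1, 6)])
Fold: move[0]->D => DLUURUUUL (positions: [(0, 0), (0, -1), (-1, -1), (-1, 0), (-1, 1), (0, 1), (0, 2), (0, 3), (0, 4), (-1, 4)])

Answer: (0,0) (0,-1) (-1,-1) (-1,0) (-1,1) (0,1) (0,2) (0,3) (0,4) (-1,4)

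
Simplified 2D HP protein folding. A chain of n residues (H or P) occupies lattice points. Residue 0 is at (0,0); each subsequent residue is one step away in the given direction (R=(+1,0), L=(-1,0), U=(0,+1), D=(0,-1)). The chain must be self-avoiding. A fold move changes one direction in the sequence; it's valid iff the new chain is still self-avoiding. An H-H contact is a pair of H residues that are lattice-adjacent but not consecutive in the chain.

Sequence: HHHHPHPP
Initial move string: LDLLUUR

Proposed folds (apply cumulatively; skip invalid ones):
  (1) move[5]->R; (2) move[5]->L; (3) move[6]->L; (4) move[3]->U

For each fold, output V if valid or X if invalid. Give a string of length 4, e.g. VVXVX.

Answer: XXVV

Derivation:
Initial: LDLLUUR -> [(0, 0), (-1, 0), (-1, -1), (-2, -1), (-3, -1), (-3, 0), (-3, 1), (-2, 1)]
Fold 1: move[5]->R => LDLLURR INVALID (collision), skipped
Fold 2: move[5]->L => LDLLULR INVALID (collision), skipped
Fold 3: move[6]->L => LDLLUUL VALID
Fold 4: move[3]->U => LDLUUUL VALID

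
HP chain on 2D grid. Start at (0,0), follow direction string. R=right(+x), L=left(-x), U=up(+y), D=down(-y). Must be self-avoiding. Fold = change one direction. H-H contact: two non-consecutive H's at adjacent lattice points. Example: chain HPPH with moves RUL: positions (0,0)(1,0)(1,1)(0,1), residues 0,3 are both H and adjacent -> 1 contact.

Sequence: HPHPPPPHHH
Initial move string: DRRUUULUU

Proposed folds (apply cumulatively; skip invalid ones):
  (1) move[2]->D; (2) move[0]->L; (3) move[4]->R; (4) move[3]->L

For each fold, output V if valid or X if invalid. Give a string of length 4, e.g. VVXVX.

Answer: XXVX

Derivation:
Initial: DRRUUULUU -> [(0, 0), (0, -1), (1, -1), (2, -1), (2, 0), (2, 1), (2, 2), (1, 2), (1, 3), (1, 4)]
Fold 1: move[2]->D => DRDUUULUU INVALID (collision), skipped
Fold 2: move[0]->L => LRRUUULUU INVALID (collision), skipped
Fold 3: move[4]->R => DRRURULUU VALID
Fold 4: move[3]->L => DRRLRULUU INVALID (collision), skipped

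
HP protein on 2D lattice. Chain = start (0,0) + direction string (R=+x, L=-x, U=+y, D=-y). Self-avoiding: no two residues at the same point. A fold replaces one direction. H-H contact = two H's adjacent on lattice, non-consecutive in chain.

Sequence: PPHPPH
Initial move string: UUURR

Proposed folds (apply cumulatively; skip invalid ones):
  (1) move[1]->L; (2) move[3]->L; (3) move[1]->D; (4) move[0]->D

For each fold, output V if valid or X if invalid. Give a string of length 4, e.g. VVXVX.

Initial: UUURR -> [(0, 0), (0, 1), (0, 2), (0, 3), (1, 3), (2, 3)]
Fold 1: move[1]->L => ULURR VALID
Fold 2: move[3]->L => ULULR INVALID (collision), skipped
Fold 3: move[1]->D => UDURR INVALID (collision), skipped
Fold 4: move[0]->D => DLURR INVALID (collision), skipped

Answer: VXXX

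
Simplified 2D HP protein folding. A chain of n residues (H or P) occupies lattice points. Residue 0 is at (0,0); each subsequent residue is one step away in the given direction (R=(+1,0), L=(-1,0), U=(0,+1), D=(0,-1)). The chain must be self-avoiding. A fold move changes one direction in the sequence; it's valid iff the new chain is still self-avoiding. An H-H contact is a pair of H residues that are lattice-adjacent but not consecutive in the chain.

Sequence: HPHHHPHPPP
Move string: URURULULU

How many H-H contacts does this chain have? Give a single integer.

Answer: 1

Derivation:
Positions: [(0, 0), (0, 1), (1, 1), (1, 2), (2, 2), (2, 3), (1, 3), (1, 4), (0, 4), (0, 5)]
H-H contact: residue 3 @(1,2) - residue 6 @(1, 3)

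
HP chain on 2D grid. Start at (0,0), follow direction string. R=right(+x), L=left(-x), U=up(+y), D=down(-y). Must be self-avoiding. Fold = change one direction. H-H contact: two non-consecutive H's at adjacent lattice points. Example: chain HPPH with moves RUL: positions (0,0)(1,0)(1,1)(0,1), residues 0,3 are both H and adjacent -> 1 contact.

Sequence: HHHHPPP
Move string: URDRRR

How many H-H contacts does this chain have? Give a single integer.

Positions: [(0, 0), (0, 1), (1, 1), (1, 0), (2, 0), (3, 0), (4, 0)]
H-H contact: residue 0 @(0,0) - residue 3 @(1, 0)

Answer: 1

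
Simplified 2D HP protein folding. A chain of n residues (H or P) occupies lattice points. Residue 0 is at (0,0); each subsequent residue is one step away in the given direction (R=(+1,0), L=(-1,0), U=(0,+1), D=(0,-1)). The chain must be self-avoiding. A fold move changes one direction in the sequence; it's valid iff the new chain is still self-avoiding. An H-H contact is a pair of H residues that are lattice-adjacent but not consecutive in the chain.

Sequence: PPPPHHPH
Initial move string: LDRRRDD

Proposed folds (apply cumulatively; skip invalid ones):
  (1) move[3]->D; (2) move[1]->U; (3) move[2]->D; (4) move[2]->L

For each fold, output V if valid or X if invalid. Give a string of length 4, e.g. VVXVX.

Answer: VXVV

Derivation:
Initial: LDRRRDD -> [(0, 0), (-1, 0), (-1, -1), (0, -1), (1, -1), (2, -1), (2, -2), (2, -3)]
Fold 1: move[3]->D => LDRDRDD VALID
Fold 2: move[1]->U => LURDRDD INVALID (collision), skipped
Fold 3: move[2]->D => LDDDRDD VALID
Fold 4: move[2]->L => LDLDRDD VALID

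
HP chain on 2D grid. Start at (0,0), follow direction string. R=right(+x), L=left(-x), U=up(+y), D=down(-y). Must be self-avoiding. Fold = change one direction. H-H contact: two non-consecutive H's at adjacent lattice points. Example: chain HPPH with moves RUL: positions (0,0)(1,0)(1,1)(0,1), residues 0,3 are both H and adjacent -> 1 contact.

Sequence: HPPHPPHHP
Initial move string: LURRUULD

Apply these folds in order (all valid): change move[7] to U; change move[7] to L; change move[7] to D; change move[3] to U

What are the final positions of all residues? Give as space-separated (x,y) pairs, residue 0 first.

Answer: (0,0) (-1,0) (-1,1) (0,1) (0,2) (0,3) (0,4) (-1,4) (-1,3)

Derivation:
Initial moves: LURRUULD
Fold: move[7]->U => LURRUULU (positions: [(0, 0), (-1, 0), (-1, 1), (0, 1), (1, 1), (1, 2), (1, 3), (0, 3), (0, 4)])
Fold: move[7]->L => LURRUULL (positions: [(0, 0), (-1, 0), (-1, 1), (0, 1), (1, 1), (1, 2), (1, 3), (0, 3), (-1, 3)])
Fold: move[7]->D => LURRUULD (positions: [(0, 0), (-1, 0), (-1, 1), (0, 1), (1, 1), (1, 2), (1, 3), (0, 3), (0, 2)])
Fold: move[3]->U => LURUUULD (positions: [(0, 0), (-1, 0), (-1, 1), (0, 1), (0, 2), (0, 3), (0, 4), (-1, 4), (-1, 3)])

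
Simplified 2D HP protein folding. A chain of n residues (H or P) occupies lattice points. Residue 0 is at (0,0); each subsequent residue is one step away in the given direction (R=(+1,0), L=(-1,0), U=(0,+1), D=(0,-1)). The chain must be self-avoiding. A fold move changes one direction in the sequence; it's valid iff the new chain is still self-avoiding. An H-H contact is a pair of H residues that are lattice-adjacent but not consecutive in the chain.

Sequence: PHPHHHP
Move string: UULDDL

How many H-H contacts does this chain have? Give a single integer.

Positions: [(0, 0), (0, 1), (0, 2), (-1, 2), (-1, 1), (-1, 0), (-2, 0)]
H-H contact: residue 1 @(0,1) - residue 4 @(-1, 1)

Answer: 1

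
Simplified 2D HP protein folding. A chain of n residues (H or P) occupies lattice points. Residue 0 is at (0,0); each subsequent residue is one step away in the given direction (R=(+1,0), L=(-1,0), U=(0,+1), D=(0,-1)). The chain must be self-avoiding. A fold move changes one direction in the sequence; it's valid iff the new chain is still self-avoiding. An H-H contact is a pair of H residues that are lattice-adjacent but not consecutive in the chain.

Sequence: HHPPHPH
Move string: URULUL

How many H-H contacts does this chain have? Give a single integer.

Positions: [(0, 0), (0, 1), (1, 1), (1, 2), (0, 2), (0, 3), (-1, 3)]
H-H contact: residue 1 @(0,1) - residue 4 @(0, 2)

Answer: 1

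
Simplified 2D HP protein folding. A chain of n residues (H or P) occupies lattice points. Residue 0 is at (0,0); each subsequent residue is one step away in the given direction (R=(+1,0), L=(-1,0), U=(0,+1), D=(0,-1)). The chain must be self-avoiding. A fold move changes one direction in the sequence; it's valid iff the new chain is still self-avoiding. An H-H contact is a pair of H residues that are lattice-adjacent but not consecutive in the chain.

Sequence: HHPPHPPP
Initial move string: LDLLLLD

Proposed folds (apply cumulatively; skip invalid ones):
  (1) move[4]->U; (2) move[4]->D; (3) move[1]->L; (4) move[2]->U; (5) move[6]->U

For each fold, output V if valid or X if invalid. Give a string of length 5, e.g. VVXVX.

Answer: VVVVV

Derivation:
Initial: LDLLLLD -> [(0, 0), (-1, 0), (-1, -1), (-2, -1), (-3, -1), (-4, -1), (-5, -1), (-5, -2)]
Fold 1: move[4]->U => LDLLULD VALID
Fold 2: move[4]->D => LDLLDLD VALID
Fold 3: move[1]->L => LLLLDLD VALID
Fold 4: move[2]->U => LLULDLD VALID
Fold 5: move[6]->U => LLULDLU VALID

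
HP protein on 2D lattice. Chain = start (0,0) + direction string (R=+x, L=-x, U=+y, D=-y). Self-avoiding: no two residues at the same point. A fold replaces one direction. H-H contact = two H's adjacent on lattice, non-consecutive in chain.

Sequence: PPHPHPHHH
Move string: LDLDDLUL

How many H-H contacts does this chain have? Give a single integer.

Positions: [(0, 0), (-1, 0), (-1, -1), (-2, -1), (-2, -2), (-2, -3), (-3, -3), (-3, -2), (-4, -2)]
H-H contact: residue 4 @(-2,-2) - residue 7 @(-3, -2)

Answer: 1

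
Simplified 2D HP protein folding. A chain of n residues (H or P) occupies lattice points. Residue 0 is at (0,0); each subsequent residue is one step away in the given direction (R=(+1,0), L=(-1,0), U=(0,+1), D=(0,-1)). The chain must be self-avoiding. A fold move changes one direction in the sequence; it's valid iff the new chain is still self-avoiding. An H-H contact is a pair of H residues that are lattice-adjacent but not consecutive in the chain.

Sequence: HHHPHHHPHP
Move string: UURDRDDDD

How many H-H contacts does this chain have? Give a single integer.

Answer: 1

Derivation:
Positions: [(0, 0), (0, 1), (0, 2), (1, 2), (1, 1), (2, 1), (2, 0), (2, -1), (2, -2), (2, -3)]
H-H contact: residue 1 @(0,1) - residue 4 @(1, 1)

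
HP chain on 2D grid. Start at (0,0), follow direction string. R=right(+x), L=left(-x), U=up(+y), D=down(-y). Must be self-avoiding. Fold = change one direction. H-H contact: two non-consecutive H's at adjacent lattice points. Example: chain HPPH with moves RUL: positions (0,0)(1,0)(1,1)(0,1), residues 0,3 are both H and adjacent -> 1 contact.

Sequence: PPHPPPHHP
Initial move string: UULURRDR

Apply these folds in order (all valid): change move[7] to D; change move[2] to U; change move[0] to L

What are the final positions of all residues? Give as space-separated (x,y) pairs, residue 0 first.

Initial moves: UULURRDR
Fold: move[7]->D => UULURRDD (positions: [(0, 0), (0, 1), (0, 2), (-1, 2), (-1, 3), (0, 3), (1, 3), (1, 2), (1, 1)])
Fold: move[2]->U => UUUURRDD (positions: [(0, 0), (0, 1), (0, 2), (0, 3), (0, 4), (1, 4), (2, 4), (2, 3), (2, 2)])
Fold: move[0]->L => LUUURRDD (positions: [(0, 0), (-1, 0), (-1, 1), (-1, 2), (-1, 3), (0, 3), (1, 3), (1, 2), (1, 1)])

Answer: (0,0) (-1,0) (-1,1) (-1,2) (-1,3) (0,3) (1,3) (1,2) (1,1)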